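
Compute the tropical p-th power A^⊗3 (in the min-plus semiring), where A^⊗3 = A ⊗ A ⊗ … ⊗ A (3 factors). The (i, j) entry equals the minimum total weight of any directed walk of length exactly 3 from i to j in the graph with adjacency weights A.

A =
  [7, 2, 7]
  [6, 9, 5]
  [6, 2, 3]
A^⊗3 =
  [13, 9, 10]
  [13, 10, 11]
  [11, 8, 9]

Each entry (A^⊗3)_ij equals the minimum over all length-3 walks i = v_0 → v_1 → … → v_3 = j of Σ_t A[v_t][v_{t+1}]. For example, for (i, j) = (0, 2) we minimise over 9 possible intermediate vertex sequences; the minimum is 10, attained along the walk 0 → 1 → 2 → 2.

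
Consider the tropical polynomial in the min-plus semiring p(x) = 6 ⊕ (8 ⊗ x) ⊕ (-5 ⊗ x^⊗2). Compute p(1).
p(1) = -3

A tropical monomial a ⊗ x^⊗i evaluates to a + i · x. Evaluating each term at x = 1:
  Term 0 contributes 6 + 0 · 1 = 6
  Term 1 contributes 8 + 1 · 1 = 9
  Term 2 contributes -5 + 2 · 1 = -3
p(1) = ⊕ of these = min[6, 9, -3] = -3.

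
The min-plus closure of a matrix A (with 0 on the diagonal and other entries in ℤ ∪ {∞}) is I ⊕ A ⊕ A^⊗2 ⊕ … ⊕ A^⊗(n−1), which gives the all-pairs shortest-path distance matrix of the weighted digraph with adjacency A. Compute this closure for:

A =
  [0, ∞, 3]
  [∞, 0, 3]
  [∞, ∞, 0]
Closure =
  [0, ∞, 3]
  [∞, 0, 3]
  [∞, ∞, 0]

This is the Floyd-Warshall all-pairs shortest-path computation. For each intermediate vertex k = 0, 1, …, 2, update dist[i][j] ← min(dist[i][j], dist[i][k] + dist[k][j]). The final matrix gives, for each (i, j), the minimum total weight of any directed path from i to j (possibly empty when i = j).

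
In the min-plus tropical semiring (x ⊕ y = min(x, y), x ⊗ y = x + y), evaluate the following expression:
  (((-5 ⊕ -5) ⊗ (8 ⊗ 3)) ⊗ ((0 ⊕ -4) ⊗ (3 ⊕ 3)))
(((-5 ⊕ -5) ⊗ (8 ⊗ 3)) ⊗ ((0 ⊕ -4) ⊗ (3 ⊕ 3))) = 5

Expand innermost to outermost. Recall ⊕ takes the minimum of its arguments and ⊗ takes their sum. Working out the expression (((-5 ⊕ -5) ⊗ (8 ⊗ 3)) ⊗ ((0 ⊕ -4) ⊗ (3 ⊕ 3))) gives 5.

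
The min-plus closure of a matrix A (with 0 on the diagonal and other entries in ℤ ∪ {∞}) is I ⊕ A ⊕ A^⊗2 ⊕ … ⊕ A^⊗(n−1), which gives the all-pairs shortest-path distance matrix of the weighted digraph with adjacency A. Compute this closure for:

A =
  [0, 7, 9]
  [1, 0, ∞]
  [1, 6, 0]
Closure =
  [0, 7, 9]
  [1, 0, 10]
  [1, 6, 0]

This is the Floyd-Warshall all-pairs shortest-path computation. For each intermediate vertex k = 0, 1, …, 2, update dist[i][j] ← min(dist[i][j], dist[i][k] + dist[k][j]). The final matrix gives, for each (i, j), the minimum total weight of any directed path from i to j (possibly empty when i = j).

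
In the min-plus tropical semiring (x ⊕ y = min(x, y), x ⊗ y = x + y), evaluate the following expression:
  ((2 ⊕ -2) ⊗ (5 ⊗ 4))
((2 ⊕ -2) ⊗ (5 ⊗ 4)) = 7

Expand innermost to outermost. Recall ⊕ takes the minimum of its arguments and ⊗ takes their sum. Working out the expression ((2 ⊕ -2) ⊗ (5 ⊗ 4)) gives 7.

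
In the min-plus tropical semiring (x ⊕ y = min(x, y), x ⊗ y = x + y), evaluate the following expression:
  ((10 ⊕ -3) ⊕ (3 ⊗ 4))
((10 ⊕ -3) ⊕ (3 ⊗ 4)) = -3

Expand innermost to outermost. Recall ⊕ takes the minimum of its arguments and ⊗ takes their sum. Working out the expression ((10 ⊕ -3) ⊕ (3 ⊗ 4)) gives -3.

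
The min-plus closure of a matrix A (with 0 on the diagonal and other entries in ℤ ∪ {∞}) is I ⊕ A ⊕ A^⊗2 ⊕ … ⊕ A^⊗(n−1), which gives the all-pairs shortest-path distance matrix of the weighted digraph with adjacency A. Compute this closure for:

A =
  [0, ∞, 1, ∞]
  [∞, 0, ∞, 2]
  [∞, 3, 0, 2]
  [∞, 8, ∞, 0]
Closure =
  [0, 4, 1, 3]
  [∞, 0, ∞, 2]
  [∞, 3, 0, 2]
  [∞, 8, ∞, 0]

This is the Floyd-Warshall all-pairs shortest-path computation. For each intermediate vertex k = 0, 1, …, 3, update dist[i][j] ← min(dist[i][j], dist[i][k] + dist[k][j]). The final matrix gives, for each (i, j), the minimum total weight of any directed path from i to j (possibly empty when i = j).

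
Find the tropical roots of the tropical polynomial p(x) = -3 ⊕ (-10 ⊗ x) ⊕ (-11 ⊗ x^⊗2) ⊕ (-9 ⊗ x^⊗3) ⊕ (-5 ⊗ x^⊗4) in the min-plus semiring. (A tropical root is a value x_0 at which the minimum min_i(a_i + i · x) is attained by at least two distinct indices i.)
Roots: {-4, -2, 1, 7}

Each tropical root is a break point of the lower envelope of the lines y = a_i + i · x (there are 5 lines, with slopes 0, 1, ..., 4). Only the lines that attain the minimum somewhere contribute to roots; other lines are dominated. Here the surviving (envelope) indices are i = 4, i = 3, i = 2, i = 1, i = 0.
Intersections between consecutive envelope lines give the roots: for adjacent envelope indices i < j the intersection is x = (a_i − a_j) / (j − i). Reading off the sorted break points: {-4, -2, 1, 7}.
Verification: at each break x_0, at least two indices attain the minimum of min_i(a_i + i · x_0).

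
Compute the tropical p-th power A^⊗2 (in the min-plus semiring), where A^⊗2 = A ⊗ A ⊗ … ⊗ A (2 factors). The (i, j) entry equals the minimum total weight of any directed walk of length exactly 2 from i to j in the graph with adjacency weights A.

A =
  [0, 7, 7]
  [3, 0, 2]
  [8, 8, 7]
A^⊗2 =
  [0, 7, 7]
  [3, 0, 2]
  [8, 8, 10]

Each entry (A^⊗2)_ij equals the minimum over all length-2 walks i = v_0 → v_1 → … → v_2 = j of Σ_t A[v_t][v_{t+1}]. For example, for (i, j) = (0, 2) we minimise over 3 possible intermediate vertex sequences; the minimum is 7, attained along the walk 0 → 0 → 2.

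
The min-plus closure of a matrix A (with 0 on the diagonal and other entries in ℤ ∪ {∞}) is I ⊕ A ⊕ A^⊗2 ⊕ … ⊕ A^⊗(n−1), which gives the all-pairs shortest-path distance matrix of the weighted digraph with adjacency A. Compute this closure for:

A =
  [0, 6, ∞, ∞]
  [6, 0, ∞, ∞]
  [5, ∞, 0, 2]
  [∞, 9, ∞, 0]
Closure =
  [0, 6, ∞, ∞]
  [6, 0, ∞, ∞]
  [5, 11, 0, 2]
  [15, 9, ∞, 0]

This is the Floyd-Warshall all-pairs shortest-path computation. For each intermediate vertex k = 0, 1, …, 3, update dist[i][j] ← min(dist[i][j], dist[i][k] + dist[k][j]). The final matrix gives, for each (i, j), the minimum total weight of any directed path from i to j (possibly empty when i = j).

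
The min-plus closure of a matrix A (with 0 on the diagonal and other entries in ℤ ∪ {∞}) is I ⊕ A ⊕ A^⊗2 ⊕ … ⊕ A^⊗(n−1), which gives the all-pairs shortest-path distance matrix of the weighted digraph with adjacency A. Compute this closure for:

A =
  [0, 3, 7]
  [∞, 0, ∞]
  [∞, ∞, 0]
Closure =
  [0, 3, 7]
  [∞, 0, ∞]
  [∞, ∞, 0]

This is the Floyd-Warshall all-pairs shortest-path computation. For each intermediate vertex k = 0, 1, …, 2, update dist[i][j] ← min(dist[i][j], dist[i][k] + dist[k][j]). The final matrix gives, for each (i, j), the minimum total weight of any directed path from i to j (possibly empty when i = j).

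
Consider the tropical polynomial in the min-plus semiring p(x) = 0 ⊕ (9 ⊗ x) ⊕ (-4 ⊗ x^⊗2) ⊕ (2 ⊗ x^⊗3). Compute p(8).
p(8) = 0

A tropical monomial a ⊗ x^⊗i evaluates to a + i · x. Evaluating each term at x = 8:
  Term 0 contributes 0 + 0 · 8 = 0
  Term 1 contributes 9 + 1 · 8 = 17
  Term 2 contributes -4 + 2 · 8 = 12
  Term 3 contributes 2 + 3 · 8 = 26
p(8) = ⊕ of these = min[0, 17, 12, 26] = 0.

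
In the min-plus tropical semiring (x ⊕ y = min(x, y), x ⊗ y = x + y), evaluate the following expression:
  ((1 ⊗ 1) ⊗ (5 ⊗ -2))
((1 ⊗ 1) ⊗ (5 ⊗ -2)) = 5

Expand innermost to outermost. Recall ⊕ takes the minimum of its arguments and ⊗ takes their sum. Working out the expression ((1 ⊗ 1) ⊗ (5 ⊗ -2)) gives 5.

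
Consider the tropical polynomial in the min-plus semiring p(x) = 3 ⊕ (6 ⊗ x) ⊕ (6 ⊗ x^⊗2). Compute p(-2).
p(-2) = 2

A tropical monomial a ⊗ x^⊗i evaluates to a + i · x. Evaluating each term at x = -2:
  Term 0 contributes 3 + 0 · -2 = 3
  Term 1 contributes 6 + 1 · -2 = 4
  Term 2 contributes 6 + 2 · -2 = 2
p(-2) = ⊕ of these = min[3, 4, 2] = 2.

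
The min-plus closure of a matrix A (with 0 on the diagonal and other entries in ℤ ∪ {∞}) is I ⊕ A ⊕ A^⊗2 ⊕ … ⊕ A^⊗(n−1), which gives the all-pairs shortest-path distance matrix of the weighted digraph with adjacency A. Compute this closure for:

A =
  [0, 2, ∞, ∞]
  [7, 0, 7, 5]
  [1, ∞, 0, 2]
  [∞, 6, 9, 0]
Closure =
  [0, 2, 9, 7]
  [7, 0, 7, 5]
  [1, 3, 0, 2]
  [10, 6, 9, 0]

This is the Floyd-Warshall all-pairs shortest-path computation. For each intermediate vertex k = 0, 1, …, 3, update dist[i][j] ← min(dist[i][j], dist[i][k] + dist[k][j]). The final matrix gives, for each (i, j), the minimum total weight of any directed path from i to j (possibly empty when i = j).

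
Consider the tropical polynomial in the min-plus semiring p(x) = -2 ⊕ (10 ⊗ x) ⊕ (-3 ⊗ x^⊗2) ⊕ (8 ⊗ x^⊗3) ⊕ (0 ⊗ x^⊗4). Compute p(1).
p(1) = -2

A tropical monomial a ⊗ x^⊗i evaluates to a + i · x. Evaluating each term at x = 1:
  Term 0 contributes -2 + 0 · 1 = -2
  Term 1 contributes 10 + 1 · 1 = 11
  Term 2 contributes -3 + 2 · 1 = -1
  Term 3 contributes 8 + 3 · 1 = 11
  Term 4 contributes 0 + 4 · 1 = 4
p(1) = ⊕ of these = min[-2, 11, -1, 11, 4] = -2.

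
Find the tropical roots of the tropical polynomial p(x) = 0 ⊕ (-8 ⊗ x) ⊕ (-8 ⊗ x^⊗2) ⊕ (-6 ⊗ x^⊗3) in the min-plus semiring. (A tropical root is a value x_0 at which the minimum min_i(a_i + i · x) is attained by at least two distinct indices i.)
Roots: {-2, 0, 8}

Each tropical root is a break point of the lower envelope of the lines y = a_i + i · x (there are 4 lines, with slopes 0, 1, ..., 3). Only the lines that attain the minimum somewhere contribute to roots; other lines are dominated. Here the surviving (envelope) indices are i = 3, i = 2, i = 1, i = 0.
Intersections between consecutive envelope lines give the roots: for adjacent envelope indices i < j the intersection is x = (a_i − a_j) / (j − i). Reading off the sorted break points: {-2, 0, 8}.
Verification: at each break x_0, at least two indices attain the minimum of min_i(a_i + i · x_0).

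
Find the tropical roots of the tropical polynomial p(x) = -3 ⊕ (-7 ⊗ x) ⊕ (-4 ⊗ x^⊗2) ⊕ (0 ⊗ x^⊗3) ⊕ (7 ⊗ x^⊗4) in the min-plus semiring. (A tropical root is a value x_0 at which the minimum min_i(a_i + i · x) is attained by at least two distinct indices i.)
Roots: {-7, -4, -3, 4}

Each tropical root is a break point of the lower envelope of the lines y = a_i + i · x (there are 5 lines, with slopes 0, 1, ..., 4). Only the lines that attain the minimum somewhere contribute to roots; other lines are dominated. Here the surviving (envelope) indices are i = 4, i = 3, i = 2, i = 1, i = 0.
Intersections between consecutive envelope lines give the roots: for adjacent envelope indices i < j the intersection is x = (a_i − a_j) / (j − i). Reading off the sorted break points: {-7, -4, -3, 4}.
Verification: at each break x_0, at least two indices attain the minimum of min_i(a_i + i · x_0).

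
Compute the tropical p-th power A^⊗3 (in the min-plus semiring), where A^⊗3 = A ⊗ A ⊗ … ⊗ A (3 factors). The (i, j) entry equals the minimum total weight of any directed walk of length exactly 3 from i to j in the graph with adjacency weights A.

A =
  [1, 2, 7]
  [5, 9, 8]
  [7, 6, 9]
A^⊗3 =
  [3, 4, 9]
  [7, 8, 13]
  [9, 10, 15]

Each entry (A^⊗3)_ij equals the minimum over all length-3 walks i = v_0 → v_1 → … → v_3 = j of Σ_t A[v_t][v_{t+1}]. For example, for (i, j) = (0, 2) we minimise over 9 possible intermediate vertex sequences; the minimum is 9, attained along the walk 0 → 0 → 0 → 2.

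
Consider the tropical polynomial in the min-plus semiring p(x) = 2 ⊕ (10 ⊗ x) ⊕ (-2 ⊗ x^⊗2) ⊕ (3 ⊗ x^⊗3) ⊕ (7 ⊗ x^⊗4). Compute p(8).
p(8) = 2

A tropical monomial a ⊗ x^⊗i evaluates to a + i · x. Evaluating each term at x = 8:
  Term 0 contributes 2 + 0 · 8 = 2
  Term 1 contributes 10 + 1 · 8 = 18
  Term 2 contributes -2 + 2 · 8 = 14
  Term 3 contributes 3 + 3 · 8 = 27
  Term 4 contributes 7 + 4 · 8 = 39
p(8) = ⊕ of these = min[2, 18, 14, 27, 39] = 2.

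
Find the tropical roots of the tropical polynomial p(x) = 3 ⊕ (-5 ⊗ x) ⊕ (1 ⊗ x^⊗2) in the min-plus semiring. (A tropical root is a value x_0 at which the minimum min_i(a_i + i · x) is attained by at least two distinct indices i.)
Roots: {-6, 8}

Each tropical root is a break point of the lower envelope of the lines y = a_i + i · x (there are 3 lines, with slopes 0, 1, ..., 2). Only the lines that attain the minimum somewhere contribute to roots; other lines are dominated. Here the surviving (envelope) indices are i = 2, i = 1, i = 0.
Intersections between consecutive envelope lines give the roots: for adjacent envelope indices i < j the intersection is x = (a_i − a_j) / (j − i). Reading off the sorted break points: {-6, 8}.
Verification: at each break x_0, at least two indices attain the minimum of min_i(a_i + i · x_0).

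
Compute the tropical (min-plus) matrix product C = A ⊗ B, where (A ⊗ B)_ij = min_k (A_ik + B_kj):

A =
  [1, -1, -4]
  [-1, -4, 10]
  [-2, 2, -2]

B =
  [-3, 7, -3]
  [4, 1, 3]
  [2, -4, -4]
A ⊗ B =
  [-2, -8, -8]
  [-4, -3, -4]
  [-5, -6, -6]

Apply the min-plus product entry-by-entry:
  C[0][0] = min over k of (A[0][0] + B[0][0] = 1 + -3 = -2, A[0][1] + B[1][0] = -1 + 4 = 3, A[0][2] + B[2][0] = -4 + 2 = -2) = -2 (attained at k = 0)
  C[0][1] = min over k of (A[0][0] + B[0][1] = 1 + 7 = 8, A[0][1] + B[1][1] = -1 + 1 = 0, A[0][2] + B[2][1] = -4 + -4 = -8) = -8 (attained at k = 2)
  C[0][2] = min over k of (A[0][0] + B[0][2] = 1 + -3 = -2, A[0][1] + B[1][2] = -1 + 3 = 2, A[0][2] + B[2][2] = -4 + -4 = -8) = -8 (attained at k = 2)
  C[1][0] = min over k of (A[1][0] + B[0][0] = -1 + -3 = -4, A[1][1] + B[1][0] = -4 + 4 = 0, A[1][2] + B[2][0] = 10 + 2 = 12) = -4 (attained at k = 0)
  C[1][1] = min over k of (A[1][0] + B[0][1] = -1 + 7 = 6, A[1][1] + B[1][1] = -4 + 1 = -3, A[1][2] + B[2][1] = 10 + -4 = 6) = -3 (attained at k = 1)
  C[1][2] = min over k of (A[1][0] + B[0][2] = -1 + -3 = -4, A[1][1] + B[1][2] = -4 + 3 = -1, A[1][2] + B[2][2] = 10 + -4 = 6) = -4 (attained at k = 0)
  C[2][0] = min over k of (A[2][0] + B[0][0] = -2 + -3 = -5, A[2][1] + B[1][0] = 2 + 4 = 6, A[2][2] + B[2][0] = -2 + 2 = 0) = -5 (attained at k = 0)
  C[2][1] = min over k of (A[2][0] + B[0][1] = -2 + 7 = 5, A[2][1] + B[1][1] = 2 + 1 = 3, A[2][2] + B[2][1] = -2 + -4 = -6) = -6 (attained at k = 2)
  C[2][2] = min over k of (A[2][0] + B[0][2] = -2 + -3 = -5, A[2][1] + B[1][2] = 2 + 3 = 5, A[2][2] + B[2][2] = -2 + -4 = -6) = -6 (attained at k = 2)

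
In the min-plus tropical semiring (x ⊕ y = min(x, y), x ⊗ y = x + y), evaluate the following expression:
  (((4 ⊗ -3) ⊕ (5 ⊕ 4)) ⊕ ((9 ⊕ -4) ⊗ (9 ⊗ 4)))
(((4 ⊗ -3) ⊕ (5 ⊕ 4)) ⊕ ((9 ⊕ -4) ⊗ (9 ⊗ 4))) = 1

Expand innermost to outermost. Recall ⊕ takes the minimum of its arguments and ⊗ takes their sum. Working out the expression (((4 ⊗ -3) ⊕ (5 ⊕ 4)) ⊕ ((9 ⊕ -4) ⊗ (9 ⊗ 4))) gives 1.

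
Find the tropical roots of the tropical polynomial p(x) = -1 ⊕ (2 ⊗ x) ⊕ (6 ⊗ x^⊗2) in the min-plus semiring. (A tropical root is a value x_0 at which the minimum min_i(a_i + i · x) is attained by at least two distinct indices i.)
Roots: {-4, -3}

Each tropical root is a break point of the lower envelope of the lines y = a_i + i · x (there are 3 lines, with slopes 0, 1, ..., 2). Only the lines that attain the minimum somewhere contribute to roots; other lines are dominated. Here the surviving (envelope) indices are i = 2, i = 1, i = 0.
Intersections between consecutive envelope lines give the roots: for adjacent envelope indices i < j the intersection is x = (a_i − a_j) / (j − i). Reading off the sorted break points: {-4, -3}.
Verification: at each break x_0, at least two indices attain the minimum of min_i(a_i + i · x_0).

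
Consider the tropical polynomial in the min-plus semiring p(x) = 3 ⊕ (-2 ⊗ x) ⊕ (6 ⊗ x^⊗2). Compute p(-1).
p(-1) = -3

A tropical monomial a ⊗ x^⊗i evaluates to a + i · x. Evaluating each term at x = -1:
  Term 0 contributes 3 + 0 · -1 = 3
  Term 1 contributes -2 + 1 · -1 = -3
  Term 2 contributes 6 + 2 · -1 = 4
p(-1) = ⊕ of these = min[3, -3, 4] = -3.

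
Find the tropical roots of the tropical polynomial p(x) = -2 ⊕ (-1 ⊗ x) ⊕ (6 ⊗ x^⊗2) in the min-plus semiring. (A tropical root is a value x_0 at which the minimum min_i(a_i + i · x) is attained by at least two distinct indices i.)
Roots: {-7, -1}

Each tropical root is a break point of the lower envelope of the lines y = a_i + i · x (there are 3 lines, with slopes 0, 1, ..., 2). Only the lines that attain the minimum somewhere contribute to roots; other lines are dominated. Here the surviving (envelope) indices are i = 2, i = 1, i = 0.
Intersections between consecutive envelope lines give the roots: for adjacent envelope indices i < j the intersection is x = (a_i − a_j) / (j − i). Reading off the sorted break points: {-7, -1}.
Verification: at each break x_0, at least two indices attain the minimum of min_i(a_i + i · x_0).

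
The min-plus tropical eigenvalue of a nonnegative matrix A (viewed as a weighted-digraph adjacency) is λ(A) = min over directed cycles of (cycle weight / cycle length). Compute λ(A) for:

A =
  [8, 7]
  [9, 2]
λ(A) = 2

Enumerate directed cycles and compute their means (weight / length). Sample:
  cycle 0 → 0: weight = 8, length = 1, mean = 8/1 ≈ 8.000
  cycle 1 → 1: weight = 2, length = 1, mean = 2/1 ≈ 2.000
  cycle 0 → 1 → 0: weight = 16, length = 2, mean = 16/2 ≈ 8.000
  cycle 1 → 0 → 1: weight = 16, length = 2, mean = 16/2 ≈ 8.000
Minimum mean = 2.000, attained e.g. along the cycle 1 → 1 with weight 2 and length 1. So λ(A) = 2/1 = 2.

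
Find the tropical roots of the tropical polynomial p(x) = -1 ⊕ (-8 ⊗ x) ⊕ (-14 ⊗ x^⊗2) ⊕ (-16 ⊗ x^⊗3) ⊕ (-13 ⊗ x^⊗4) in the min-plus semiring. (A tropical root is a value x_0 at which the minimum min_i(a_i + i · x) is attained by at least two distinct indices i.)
Roots: {-3, 2, 6, 7}

Each tropical root is a break point of the lower envelope of the lines y = a_i + i · x (there are 5 lines, with slopes 0, 1, ..., 4). Only the lines that attain the minimum somewhere contribute to roots; other lines are dominated. Here the surviving (envelope) indices are i = 4, i = 3, i = 2, i = 1, i = 0.
Intersections between consecutive envelope lines give the roots: for adjacent envelope indices i < j the intersection is x = (a_i − a_j) / (j − i). Reading off the sorted break points: {-3, 2, 6, 7}.
Verification: at each break x_0, at least two indices attain the minimum of min_i(a_i + i · x_0).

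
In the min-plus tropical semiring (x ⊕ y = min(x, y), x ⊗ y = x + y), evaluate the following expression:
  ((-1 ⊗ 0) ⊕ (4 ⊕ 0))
((-1 ⊗ 0) ⊕ (4 ⊕ 0)) = -1

Expand innermost to outermost. Recall ⊕ takes the minimum of its arguments and ⊗ takes their sum. Working out the expression ((-1 ⊗ 0) ⊕ (4 ⊕ 0)) gives -1.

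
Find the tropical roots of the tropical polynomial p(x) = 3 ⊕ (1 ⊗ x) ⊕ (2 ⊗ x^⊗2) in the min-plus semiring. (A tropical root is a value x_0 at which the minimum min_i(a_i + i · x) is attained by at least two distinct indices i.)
Roots: {-1, 2}

Each tropical root is a break point of the lower envelope of the lines y = a_i + i · x (there are 3 lines, with slopes 0, 1, ..., 2). Only the lines that attain the minimum somewhere contribute to roots; other lines are dominated. Here the surviving (envelope) indices are i = 2, i = 1, i = 0.
Intersections between consecutive envelope lines give the roots: for adjacent envelope indices i < j the intersection is x = (a_i − a_j) / (j − i). Reading off the sorted break points: {-1, 2}.
Verification: at each break x_0, at least two indices attain the minimum of min_i(a_i + i · x_0).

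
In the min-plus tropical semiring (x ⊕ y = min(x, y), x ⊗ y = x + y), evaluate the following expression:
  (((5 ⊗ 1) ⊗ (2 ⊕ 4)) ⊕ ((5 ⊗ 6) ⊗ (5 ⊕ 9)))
(((5 ⊗ 1) ⊗ (2 ⊕ 4)) ⊕ ((5 ⊗ 6) ⊗ (5 ⊕ 9))) = 8

Expand innermost to outermost. Recall ⊕ takes the minimum of its arguments and ⊗ takes their sum. Working out the expression (((5 ⊗ 1) ⊗ (2 ⊕ 4)) ⊕ ((5 ⊗ 6) ⊗ (5 ⊕ 9))) gives 8.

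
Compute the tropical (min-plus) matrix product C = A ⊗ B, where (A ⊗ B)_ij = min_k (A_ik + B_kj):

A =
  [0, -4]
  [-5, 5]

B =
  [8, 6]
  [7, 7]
A ⊗ B =
  [3, 3]
  [3, 1]

Apply the min-plus product entry-by-entry:
  C[0][0] = min over k of (A[0][0] + B[0][0] = 0 + 8 = 8, A[0][1] + B[1][0] = -4 + 7 = 3) = 3 (attained at k = 1)
  C[0][1] = min over k of (A[0][0] + B[0][1] = 0 + 6 = 6, A[0][1] + B[1][1] = -4 + 7 = 3) = 3 (attained at k = 1)
  C[1][0] = min over k of (A[1][0] + B[0][0] = -5 + 8 = 3, A[1][1] + B[1][0] = 5 + 7 = 12) = 3 (attained at k = 0)
  C[1][1] = min over k of (A[1][0] + B[0][1] = -5 + 6 = 1, A[1][1] + B[1][1] = 5 + 7 = 12) = 1 (attained at k = 0)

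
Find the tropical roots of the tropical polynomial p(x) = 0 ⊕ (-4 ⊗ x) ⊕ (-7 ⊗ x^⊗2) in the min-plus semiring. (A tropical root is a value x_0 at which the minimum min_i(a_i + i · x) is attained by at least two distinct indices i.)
Roots: {3, 4}

Each tropical root is a break point of the lower envelope of the lines y = a_i + i · x (there are 3 lines, with slopes 0, 1, ..., 2). Only the lines that attain the minimum somewhere contribute to roots; other lines are dominated. Here the surviving (envelope) indices are i = 2, i = 1, i = 0.
Intersections between consecutive envelope lines give the roots: for adjacent envelope indices i < j the intersection is x = (a_i − a_j) / (j − i). Reading off the sorted break points: {3, 4}.
Verification: at each break x_0, at least two indices attain the minimum of min_i(a_i + i · x_0).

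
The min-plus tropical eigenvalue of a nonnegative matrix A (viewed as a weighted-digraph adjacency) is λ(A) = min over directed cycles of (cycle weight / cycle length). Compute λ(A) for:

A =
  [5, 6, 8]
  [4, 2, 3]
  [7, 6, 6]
λ(A) = 2

Enumerate directed cycles and compute their means (weight / length). Sample:
  cycle 0 → 0: weight = 5, length = 1, mean = 5/1 ≈ 5.000
  cycle 1 → 1: weight = 2, length = 1, mean = 2/1 ≈ 2.000
  cycle 2 → 2: weight = 6, length = 1, mean = 6/1 ≈ 6.000
  cycle 0 → 1 → 0: weight = 10, length = 2, mean = 10/2 ≈ 5.000
  cycle 0 → 2 → 0: weight = 15, length = 2, mean = 15/2 ≈ 7.500
  cycle 1 → 0 → 1: weight = 10, length = 2, mean = 10/2 ≈ 5.000
Minimum mean = 2.000, attained e.g. along the cycle 1 → 1 with weight 2 and length 1. So λ(A) = 2/1 = 2.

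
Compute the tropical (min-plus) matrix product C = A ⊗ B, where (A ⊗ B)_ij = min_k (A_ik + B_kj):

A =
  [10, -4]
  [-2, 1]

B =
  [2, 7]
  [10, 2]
A ⊗ B =
  [6, -2]
  [0, 3]

Apply the min-plus product entry-by-entry:
  C[0][0] = min over k of (A[0][0] + B[0][0] = 10 + 2 = 12, A[0][1] + B[1][0] = -4 + 10 = 6) = 6 (attained at k = 1)
  C[0][1] = min over k of (A[0][0] + B[0][1] = 10 + 7 = 17, A[0][1] + B[1][1] = -4 + 2 = -2) = -2 (attained at k = 1)
  C[1][0] = min over k of (A[1][0] + B[0][0] = -2 + 2 = 0, A[1][1] + B[1][0] = 1 + 10 = 11) = 0 (attained at k = 0)
  C[1][1] = min over k of (A[1][0] + B[0][1] = -2 + 7 = 5, A[1][1] + B[1][1] = 1 + 2 = 3) = 3 (attained at k = 1)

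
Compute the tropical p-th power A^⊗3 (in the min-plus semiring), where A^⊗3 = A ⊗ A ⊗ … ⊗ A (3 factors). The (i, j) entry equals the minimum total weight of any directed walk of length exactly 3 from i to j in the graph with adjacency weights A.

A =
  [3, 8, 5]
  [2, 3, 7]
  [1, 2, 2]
A^⊗3 =
  [8, 9, 9]
  [8, 9, 9]
  [5, 6, 6]

Each entry (A^⊗3)_ij equals the minimum over all length-3 walks i = v_0 → v_1 → … → v_3 = j of Σ_t A[v_t][v_{t+1}]. For example, for (i, j) = (0, 2) we minimise over 9 possible intermediate vertex sequences; the minimum is 9, attained along the walk 0 → 2 → 2 → 2.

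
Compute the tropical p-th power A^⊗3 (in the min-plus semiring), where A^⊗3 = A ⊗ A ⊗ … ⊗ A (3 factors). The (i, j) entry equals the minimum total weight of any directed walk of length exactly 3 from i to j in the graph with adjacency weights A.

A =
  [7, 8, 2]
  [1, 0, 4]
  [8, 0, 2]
A^⊗3 =
  [3, 2, 6]
  [1, 0, 3]
  [1, 0, 3]

Each entry (A^⊗3)_ij equals the minimum over all length-3 walks i = v_0 → v_1 → … → v_3 = j of Σ_t A[v_t][v_{t+1}]. For example, for (i, j) = (0, 2) we minimise over 9 possible intermediate vertex sequences; the minimum is 6, attained along the walk 0 → 2 → 1 → 2.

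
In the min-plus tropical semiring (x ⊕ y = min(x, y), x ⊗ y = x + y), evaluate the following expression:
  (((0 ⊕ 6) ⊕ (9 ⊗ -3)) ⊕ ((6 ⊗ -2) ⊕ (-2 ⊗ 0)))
(((0 ⊕ 6) ⊕ (9 ⊗ -3)) ⊕ ((6 ⊗ -2) ⊕ (-2 ⊗ 0))) = -2

Expand innermost to outermost. Recall ⊕ takes the minimum of its arguments and ⊗ takes their sum. Working out the expression (((0 ⊕ 6) ⊕ (9 ⊗ -3)) ⊕ ((6 ⊗ -2) ⊕ (-2 ⊗ 0))) gives -2.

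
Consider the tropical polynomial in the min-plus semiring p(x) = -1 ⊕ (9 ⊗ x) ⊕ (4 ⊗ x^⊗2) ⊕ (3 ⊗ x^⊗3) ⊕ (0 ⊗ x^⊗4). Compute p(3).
p(3) = -1

A tropical monomial a ⊗ x^⊗i evaluates to a + i · x. Evaluating each term at x = 3:
  Term 0 contributes -1 + 0 · 3 = -1
  Term 1 contributes 9 + 1 · 3 = 12
  Term 2 contributes 4 + 2 · 3 = 10
  Term 3 contributes 3 + 3 · 3 = 12
  Term 4 contributes 0 + 4 · 3 = 12
p(3) = ⊕ of these = min[-1, 12, 10, 12, 12] = -1.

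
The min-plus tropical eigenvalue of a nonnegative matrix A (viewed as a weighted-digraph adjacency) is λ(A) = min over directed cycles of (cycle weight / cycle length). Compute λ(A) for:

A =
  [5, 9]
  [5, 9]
λ(A) = 5

Enumerate directed cycles and compute their means (weight / length). Sample:
  cycle 0 → 0: weight = 5, length = 1, mean = 5/1 ≈ 5.000
  cycle 1 → 1: weight = 9, length = 1, mean = 9/1 ≈ 9.000
  cycle 0 → 1 → 0: weight = 14, length = 2, mean = 14/2 ≈ 7.000
  cycle 1 → 0 → 1: weight = 14, length = 2, mean = 14/2 ≈ 7.000
Minimum mean = 5.000, attained e.g. along the cycle 0 → 0 with weight 5 and length 1. So λ(A) = 5/1 = 5.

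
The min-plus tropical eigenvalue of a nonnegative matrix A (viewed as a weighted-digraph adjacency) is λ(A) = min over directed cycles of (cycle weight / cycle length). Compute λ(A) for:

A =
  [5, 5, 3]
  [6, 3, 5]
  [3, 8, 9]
λ(A) = 3

Enumerate directed cycles and compute their means (weight / length). Sample:
  cycle 0 → 0: weight = 5, length = 1, mean = 5/1 ≈ 5.000
  cycle 1 → 1: weight = 3, length = 1, mean = 3/1 ≈ 3.000
  cycle 2 → 2: weight = 9, length = 1, mean = 9/1 ≈ 9.000
  cycle 0 → 1 → 0: weight = 11, length = 2, mean = 11/2 ≈ 5.500
  cycle 0 → 2 → 0: weight = 6, length = 2, mean = 6/2 ≈ 3.000
  cycle 1 → 0 → 1: weight = 11, length = 2, mean = 11/2 ≈ 5.500
Minimum mean = 3.000, attained e.g. along the cycle 1 → 1 with weight 3 and length 1. So λ(A) = 3/1 = 3.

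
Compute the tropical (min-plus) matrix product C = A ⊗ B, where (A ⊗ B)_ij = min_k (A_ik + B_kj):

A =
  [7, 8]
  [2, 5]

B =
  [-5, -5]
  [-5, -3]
A ⊗ B =
  [2, 2]
  [-3, -3]

Apply the min-plus product entry-by-entry:
  C[0][0] = min over k of (A[0][0] + B[0][0] = 7 + -5 = 2, A[0][1] + B[1][0] = 8 + -5 = 3) = 2 (attained at k = 0)
  C[0][1] = min over k of (A[0][0] + B[0][1] = 7 + -5 = 2, A[0][1] + B[1][1] = 8 + -3 = 5) = 2 (attained at k = 0)
  C[1][0] = min over k of (A[1][0] + B[0][0] = 2 + -5 = -3, A[1][1] + B[1][0] = 5 + -5 = 0) = -3 (attained at k = 0)
  C[1][1] = min over k of (A[1][0] + B[0][1] = 2 + -5 = -3, A[1][1] + B[1][1] = 5 + -3 = 2) = -3 (attained at k = 0)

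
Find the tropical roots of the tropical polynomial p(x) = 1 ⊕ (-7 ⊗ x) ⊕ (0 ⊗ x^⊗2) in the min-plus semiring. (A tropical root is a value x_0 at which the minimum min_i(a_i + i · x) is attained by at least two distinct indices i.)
Roots: {-7, 8}

Each tropical root is a break point of the lower envelope of the lines y = a_i + i · x (there are 3 lines, with slopes 0, 1, ..., 2). Only the lines that attain the minimum somewhere contribute to roots; other lines are dominated. Here the surviving (envelope) indices are i = 2, i = 1, i = 0.
Intersections between consecutive envelope lines give the roots: for adjacent envelope indices i < j the intersection is x = (a_i − a_j) / (j − i). Reading off the sorted break points: {-7, 8}.
Verification: at each break x_0, at least two indices attain the minimum of min_i(a_i + i · x_0).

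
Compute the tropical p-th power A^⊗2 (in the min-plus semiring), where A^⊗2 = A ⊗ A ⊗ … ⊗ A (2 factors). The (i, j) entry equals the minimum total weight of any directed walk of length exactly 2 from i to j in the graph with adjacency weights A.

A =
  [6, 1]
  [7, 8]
A^⊗2 =
  [8, 7]
  [13, 8]

Each entry (A^⊗2)_ij equals the minimum over all length-2 walks i = v_0 → v_1 → … → v_2 = j of Σ_t A[v_t][v_{t+1}]. For example, for (i, j) = (0, 1) we minimise over 2 possible intermediate vertex sequences; the minimum is 7, attained along the walk 0 → 0 → 1.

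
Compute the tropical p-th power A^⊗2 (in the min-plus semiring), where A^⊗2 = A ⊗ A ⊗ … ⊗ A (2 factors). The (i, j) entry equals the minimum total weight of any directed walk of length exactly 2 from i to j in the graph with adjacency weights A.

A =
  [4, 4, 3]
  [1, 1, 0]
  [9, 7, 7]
A^⊗2 =
  [5, 5, 4]
  [2, 2, 1]
  [8, 8, 7]

Each entry (A^⊗2)_ij equals the minimum over all length-2 walks i = v_0 → v_1 → … → v_2 = j of Σ_t A[v_t][v_{t+1}]. For example, for (i, j) = (0, 2) we minimise over 3 possible intermediate vertex sequences; the minimum is 4, attained along the walk 0 → 1 → 2.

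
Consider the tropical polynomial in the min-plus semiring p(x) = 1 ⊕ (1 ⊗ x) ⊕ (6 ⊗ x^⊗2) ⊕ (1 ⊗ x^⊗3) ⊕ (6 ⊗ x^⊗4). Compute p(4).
p(4) = 1

A tropical monomial a ⊗ x^⊗i evaluates to a + i · x. Evaluating each term at x = 4:
  Term 0 contributes 1 + 0 · 4 = 1
  Term 1 contributes 1 + 1 · 4 = 5
  Term 2 contributes 6 + 2 · 4 = 14
  Term 3 contributes 1 + 3 · 4 = 13
  Term 4 contributes 6 + 4 · 4 = 22
p(4) = ⊕ of these = min[1, 5, 14, 13, 22] = 1.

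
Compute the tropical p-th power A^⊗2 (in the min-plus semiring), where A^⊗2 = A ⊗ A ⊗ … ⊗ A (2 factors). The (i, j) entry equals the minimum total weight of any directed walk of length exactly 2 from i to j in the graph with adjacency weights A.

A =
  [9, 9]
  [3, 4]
A^⊗2 =
  [12, 13]
  [7, 8]

Each entry (A^⊗2)_ij equals the minimum over all length-2 walks i = v_0 → v_1 → … → v_2 = j of Σ_t A[v_t][v_{t+1}]. For example, for (i, j) = (0, 1) we minimise over 2 possible intermediate vertex sequences; the minimum is 13, attained along the walk 0 → 1 → 1.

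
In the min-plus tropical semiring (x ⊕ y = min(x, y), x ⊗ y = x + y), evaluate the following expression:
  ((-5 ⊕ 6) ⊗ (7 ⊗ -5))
((-5 ⊕ 6) ⊗ (7 ⊗ -5)) = -3

Expand innermost to outermost. Recall ⊕ takes the minimum of its arguments and ⊗ takes their sum. Working out the expression ((-5 ⊕ 6) ⊗ (7 ⊗ -5)) gives -3.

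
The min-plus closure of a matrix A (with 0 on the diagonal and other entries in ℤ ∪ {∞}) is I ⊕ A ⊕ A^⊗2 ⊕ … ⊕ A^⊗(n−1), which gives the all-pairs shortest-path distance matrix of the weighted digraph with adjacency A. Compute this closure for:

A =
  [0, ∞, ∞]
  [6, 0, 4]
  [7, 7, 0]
Closure =
  [0, ∞, ∞]
  [6, 0, 4]
  [7, 7, 0]

This is the Floyd-Warshall all-pairs shortest-path computation. For each intermediate vertex k = 0, 1, …, 2, update dist[i][j] ← min(dist[i][j], dist[i][k] + dist[k][j]). The final matrix gives, for each (i, j), the minimum total weight of any directed path from i to j (possibly empty when i = j).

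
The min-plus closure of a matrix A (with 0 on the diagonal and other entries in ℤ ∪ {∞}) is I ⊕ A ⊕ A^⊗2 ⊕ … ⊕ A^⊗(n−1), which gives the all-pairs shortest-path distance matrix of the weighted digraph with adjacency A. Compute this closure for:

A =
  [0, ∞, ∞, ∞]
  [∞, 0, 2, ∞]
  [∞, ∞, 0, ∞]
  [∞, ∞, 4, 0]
Closure =
  [0, ∞, ∞, ∞]
  [∞, 0, 2, ∞]
  [∞, ∞, 0, ∞]
  [∞, ∞, 4, 0]

This is the Floyd-Warshall all-pairs shortest-path computation. For each intermediate vertex k = 0, 1, …, 3, update dist[i][j] ← min(dist[i][j], dist[i][k] + dist[k][j]). The final matrix gives, for each (i, j), the minimum total weight of any directed path from i to j (possibly empty when i = j).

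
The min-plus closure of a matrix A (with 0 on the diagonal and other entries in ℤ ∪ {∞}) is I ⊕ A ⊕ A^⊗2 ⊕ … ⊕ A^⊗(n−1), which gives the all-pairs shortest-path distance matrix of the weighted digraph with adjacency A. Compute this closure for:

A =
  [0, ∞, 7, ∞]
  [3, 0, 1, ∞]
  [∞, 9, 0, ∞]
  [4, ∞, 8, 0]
Closure =
  [0, 16, 7, ∞]
  [3, 0, 1, ∞]
  [12, 9, 0, ∞]
  [4, 17, 8, 0]

This is the Floyd-Warshall all-pairs shortest-path computation. For each intermediate vertex k = 0, 1, …, 3, update dist[i][j] ← min(dist[i][j], dist[i][k] + dist[k][j]). The final matrix gives, for each (i, j), the minimum total weight of any directed path from i to j (possibly empty when i = j).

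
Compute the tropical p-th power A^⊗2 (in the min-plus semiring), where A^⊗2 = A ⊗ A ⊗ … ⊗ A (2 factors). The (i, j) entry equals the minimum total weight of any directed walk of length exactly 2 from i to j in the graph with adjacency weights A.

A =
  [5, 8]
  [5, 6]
A^⊗2 =
  [10, 13]
  [10, 12]

Each entry (A^⊗2)_ij equals the minimum over all length-2 walks i = v_0 → v_1 → … → v_2 = j of Σ_t A[v_t][v_{t+1}]. For example, for (i, j) = (0, 1) we minimise over 2 possible intermediate vertex sequences; the minimum is 13, attained along the walk 0 → 0 → 1.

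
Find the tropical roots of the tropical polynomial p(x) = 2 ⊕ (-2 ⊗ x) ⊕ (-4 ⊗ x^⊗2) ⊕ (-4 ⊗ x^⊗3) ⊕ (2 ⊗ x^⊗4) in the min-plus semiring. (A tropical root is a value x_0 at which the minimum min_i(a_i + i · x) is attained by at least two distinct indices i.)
Roots: {-6, 0, 2, 4}

Each tropical root is a break point of the lower envelope of the lines y = a_i + i · x (there are 5 lines, with slopes 0, 1, ..., 4). Only the lines that attain the minimum somewhere contribute to roots; other lines are dominated. Here the surviving (envelope) indices are i = 4, i = 3, i = 2, i = 1, i = 0.
Intersections between consecutive envelope lines give the roots: for adjacent envelope indices i < j the intersection is x = (a_i − a_j) / (j − i). Reading off the sorted break points: {-6, 0, 2, 4}.
Verification: at each break x_0, at least two indices attain the minimum of min_i(a_i + i · x_0).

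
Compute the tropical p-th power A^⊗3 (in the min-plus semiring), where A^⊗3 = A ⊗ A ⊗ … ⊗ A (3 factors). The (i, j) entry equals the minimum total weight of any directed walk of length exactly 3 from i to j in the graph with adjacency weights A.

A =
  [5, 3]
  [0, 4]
A^⊗3 =
  [7, 6]
  [3, 7]

Each entry (A^⊗3)_ij equals the minimum over all length-3 walks i = v_0 → v_1 → … → v_3 = j of Σ_t A[v_t][v_{t+1}]. For example, for (i, j) = (0, 1) we minimise over 4 possible intermediate vertex sequences; the minimum is 6, attained along the walk 0 → 1 → 0 → 1.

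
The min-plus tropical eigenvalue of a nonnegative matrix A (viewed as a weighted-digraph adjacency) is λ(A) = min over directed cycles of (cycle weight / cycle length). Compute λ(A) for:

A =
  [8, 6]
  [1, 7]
λ(A) = 7/2

Enumerate directed cycles and compute their means (weight / length). Sample:
  cycle 0 → 0: weight = 8, length = 1, mean = 8/1 ≈ 8.000
  cycle 1 → 1: weight = 7, length = 1, mean = 7/1 ≈ 7.000
  cycle 0 → 1 → 0: weight = 7, length = 2, mean = 7/2 ≈ 3.500
  cycle 1 → 0 → 1: weight = 7, length = 2, mean = 7/2 ≈ 3.500
Minimum mean = 3.500, attained e.g. along the cycle 0 → 1 → 0 with weight 7 and length 2. So λ(A) = 7/2 = 7/2.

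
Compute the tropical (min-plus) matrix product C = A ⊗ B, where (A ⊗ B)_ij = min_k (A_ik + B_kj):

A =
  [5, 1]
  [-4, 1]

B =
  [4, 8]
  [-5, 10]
A ⊗ B =
  [-4, 11]
  [-4, 4]

Apply the min-plus product entry-by-entry:
  C[0][0] = min over k of (A[0][0] + B[0][0] = 5 + 4 = 9, A[0][1] + B[1][0] = 1 + -5 = -4) = -4 (attained at k = 1)
  C[0][1] = min over k of (A[0][0] + B[0][1] = 5 + 8 = 13, A[0][1] + B[1][1] = 1 + 10 = 11) = 11 (attained at k = 1)
  C[1][0] = min over k of (A[1][0] + B[0][0] = -4 + 4 = 0, A[1][1] + B[1][0] = 1 + -5 = -4) = -4 (attained at k = 1)
  C[1][1] = min over k of (A[1][0] + B[0][1] = -4 + 8 = 4, A[1][1] + B[1][1] = 1 + 10 = 11) = 4 (attained at k = 0)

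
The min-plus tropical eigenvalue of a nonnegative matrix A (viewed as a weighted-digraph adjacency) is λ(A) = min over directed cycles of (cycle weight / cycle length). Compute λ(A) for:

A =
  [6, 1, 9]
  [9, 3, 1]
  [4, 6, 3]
λ(A) = 2

Enumerate directed cycles and compute their means (weight / length). Sample:
  cycle 0 → 0: weight = 6, length = 1, mean = 6/1 ≈ 6.000
  cycle 1 → 1: weight = 3, length = 1, mean = 3/1 ≈ 3.000
  cycle 2 → 2: weight = 3, length = 1, mean = 3/1 ≈ 3.000
  cycle 0 → 1 → 0: weight = 10, length = 2, mean = 10/2 ≈ 5.000
  cycle 0 → 2 → 0: weight = 13, length = 2, mean = 13/2 ≈ 6.500
  cycle 1 → 0 → 1: weight = 10, length = 2, mean = 10/2 ≈ 5.000
Minimum mean = 2.000, attained e.g. along the cycle 0 → 1 → 2 → 0 with weight 6 and length 3. So λ(A) = 6/3 = 2.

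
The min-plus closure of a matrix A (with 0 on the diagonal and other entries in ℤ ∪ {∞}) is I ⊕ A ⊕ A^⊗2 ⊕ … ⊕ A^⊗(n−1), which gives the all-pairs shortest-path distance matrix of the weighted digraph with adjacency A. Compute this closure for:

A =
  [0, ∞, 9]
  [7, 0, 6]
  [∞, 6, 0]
Closure =
  [0, 15, 9]
  [7, 0, 6]
  [13, 6, 0]

This is the Floyd-Warshall all-pairs shortest-path computation. For each intermediate vertex k = 0, 1, …, 2, update dist[i][j] ← min(dist[i][j], dist[i][k] + dist[k][j]). The final matrix gives, for each (i, j), the minimum total weight of any directed path from i to j (possibly empty when i = j).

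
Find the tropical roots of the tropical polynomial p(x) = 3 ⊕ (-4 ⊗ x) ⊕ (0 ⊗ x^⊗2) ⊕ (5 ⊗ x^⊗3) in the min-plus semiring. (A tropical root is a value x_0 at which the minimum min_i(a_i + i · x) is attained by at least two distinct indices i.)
Roots: {-5, -4, 7}

Each tropical root is a break point of the lower envelope of the lines y = a_i + i · x (there are 4 lines, with slopes 0, 1, ..., 3). Only the lines that attain the minimum somewhere contribute to roots; other lines are dominated. Here the surviving (envelope) indices are i = 3, i = 2, i = 1, i = 0.
Intersections between consecutive envelope lines give the roots: for adjacent envelope indices i < j the intersection is x = (a_i − a_j) / (j − i). Reading off the sorted break points: {-5, -4, 7}.
Verification: at each break x_0, at least two indices attain the minimum of min_i(a_i + i · x_0).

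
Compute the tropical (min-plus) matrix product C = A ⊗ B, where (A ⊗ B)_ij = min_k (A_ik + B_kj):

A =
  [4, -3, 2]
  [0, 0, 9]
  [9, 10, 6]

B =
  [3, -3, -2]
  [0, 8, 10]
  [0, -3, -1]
A ⊗ B =
  [-3, -1, 1]
  [0, -3, -2]
  [6, 3, 5]

Apply the min-plus product entry-by-entry:
  C[0][0] = min over k of (A[0][0] + B[0][0] = 4 + 3 = 7, A[0][1] + B[1][0] = -3 + 0 = -3, A[0][2] + B[2][0] = 2 + 0 = 2) = -3 (attained at k = 1)
  C[0][1] = min over k of (A[0][0] + B[0][1] = 4 + -3 = 1, A[0][1] + B[1][1] = -3 + 8 = 5, A[0][2] + B[2][1] = 2 + -3 = -1) = -1 (attained at k = 2)
  C[0][2] = min over k of (A[0][0] + B[0][2] = 4 + -2 = 2, A[0][1] + B[1][2] = -3 + 10 = 7, A[0][2] + B[2][2] = 2 + -1 = 1) = 1 (attained at k = 2)
  C[1][0] = min over k of (A[1][0] + B[0][0] = 0 + 3 = 3, A[1][1] + B[1][0] = 0 + 0 = 0, A[1][2] + B[2][0] = 9 + 0 = 9) = 0 (attained at k = 1)
  C[1][1] = min over k of (A[1][0] + B[0][1] = 0 + -3 = -3, A[1][1] + B[1][1] = 0 + 8 = 8, A[1][2] + B[2][1] = 9 + -3 = 6) = -3 (attained at k = 0)
  C[1][2] = min over k of (A[1][0] + B[0][2] = 0 + -2 = -2, A[1][1] + B[1][2] = 0 + 10 = 10, A[1][2] + B[2][2] = 9 + -1 = 8) = -2 (attained at k = 0)
  C[2][0] = min over k of (A[2][0] + B[0][0] = 9 + 3 = 12, A[2][1] + B[1][0] = 10 + 0 = 10, A[2][2] + B[2][0] = 6 + 0 = 6) = 6 (attained at k = 2)
  C[2][1] = min over k of (A[2][0] + B[0][1] = 9 + -3 = 6, A[2][1] + B[1][1] = 10 + 8 = 18, A[2][2] + B[2][1] = 6 + -3 = 3) = 3 (attained at k = 2)
  C[2][2] = min over k of (A[2][0] + B[0][2] = 9 + -2 = 7, A[2][1] + B[1][2] = 10 + 10 = 20, A[2][2] + B[2][2] = 6 + -1 = 5) = 5 (attained at k = 2)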